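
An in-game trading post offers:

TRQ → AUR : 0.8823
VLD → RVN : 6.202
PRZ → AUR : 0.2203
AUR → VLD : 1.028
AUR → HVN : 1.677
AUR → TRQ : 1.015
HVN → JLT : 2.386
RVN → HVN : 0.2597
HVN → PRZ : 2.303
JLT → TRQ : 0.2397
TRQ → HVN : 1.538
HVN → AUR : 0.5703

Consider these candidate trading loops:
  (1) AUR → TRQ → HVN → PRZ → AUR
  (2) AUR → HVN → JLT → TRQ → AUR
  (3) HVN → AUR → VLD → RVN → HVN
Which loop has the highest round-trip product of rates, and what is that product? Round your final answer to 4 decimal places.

(1) 1.015 × 1.538 × 2.303 × 0.2203 = 0.79201
(2) 1.677 × 2.386 × 0.2397 × 0.8823 = 0.84623
(3) 0.5703 × 1.028 × 6.202 × 0.2597 = 0.94428
Highest is cycle (3) at 0.9443 (≤1, no arbitrage).

0.9443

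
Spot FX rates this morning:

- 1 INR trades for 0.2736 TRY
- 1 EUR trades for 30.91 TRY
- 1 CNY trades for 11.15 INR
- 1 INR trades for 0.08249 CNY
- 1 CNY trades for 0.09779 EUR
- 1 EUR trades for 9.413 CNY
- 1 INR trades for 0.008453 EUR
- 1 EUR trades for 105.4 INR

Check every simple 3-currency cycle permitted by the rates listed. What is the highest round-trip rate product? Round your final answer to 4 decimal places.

0.8872

INR→EUR→CNY→INR: 0.008453 × 9.413 × 11.15 = 0.88718
INR→CNY→EUR→INR: 0.08249 × 0.09779 × 105.4 = 0.85023
Maximum is INR→EUR→CNY→INR at 0.8872; no arbitrage — every cycle loses value.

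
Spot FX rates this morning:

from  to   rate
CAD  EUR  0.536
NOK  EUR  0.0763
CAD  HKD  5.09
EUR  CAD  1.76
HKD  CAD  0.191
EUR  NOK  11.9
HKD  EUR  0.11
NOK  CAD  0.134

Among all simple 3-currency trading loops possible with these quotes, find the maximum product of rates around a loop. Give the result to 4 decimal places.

0.9854

CAD→HKD→EUR→CAD: 5.09 × 0.11 × 1.76 = 0.98542
CAD→EUR→NOK→CAD: 0.536 × 11.9 × 0.134 = 0.85471
Maximum is CAD→HKD→EUR→CAD at 0.9854; no arbitrage — every cycle loses value.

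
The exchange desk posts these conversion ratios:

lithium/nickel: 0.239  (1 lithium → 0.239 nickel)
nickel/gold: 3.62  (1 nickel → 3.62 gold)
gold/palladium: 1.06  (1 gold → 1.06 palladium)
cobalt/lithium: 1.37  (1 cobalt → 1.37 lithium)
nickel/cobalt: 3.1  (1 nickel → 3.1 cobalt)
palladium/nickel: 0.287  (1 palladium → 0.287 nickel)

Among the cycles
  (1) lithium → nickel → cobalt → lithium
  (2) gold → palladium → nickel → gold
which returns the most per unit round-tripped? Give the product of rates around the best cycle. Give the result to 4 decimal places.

(1) 0.239 × 3.1 × 1.37 = 1.01503
(2) 1.06 × 0.287 × 3.62 = 1.10128
Highest is cycle (2) at 1.1013 (>1, arbitrage).

1.1013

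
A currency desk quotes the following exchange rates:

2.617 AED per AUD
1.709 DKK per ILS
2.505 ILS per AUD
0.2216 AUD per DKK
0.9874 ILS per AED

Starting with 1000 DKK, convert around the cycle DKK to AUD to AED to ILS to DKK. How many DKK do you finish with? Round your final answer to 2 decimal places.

1000 DKK × 0.2216 = 221.6 AUD
221.6 AUD × 2.617 = 579.9272 AED
579.9272 AED × 0.9874 = 572.62011728 ILS
572.62011728 ILS × 1.709 = 978.60778043152 DKK

978.61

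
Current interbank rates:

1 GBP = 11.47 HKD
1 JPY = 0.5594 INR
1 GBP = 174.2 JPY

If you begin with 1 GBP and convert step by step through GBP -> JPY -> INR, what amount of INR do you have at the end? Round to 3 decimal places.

97.447

1 GBP × 174.2 = 174.2 JPY
174.2 JPY × 0.5594 = 97.44748 INR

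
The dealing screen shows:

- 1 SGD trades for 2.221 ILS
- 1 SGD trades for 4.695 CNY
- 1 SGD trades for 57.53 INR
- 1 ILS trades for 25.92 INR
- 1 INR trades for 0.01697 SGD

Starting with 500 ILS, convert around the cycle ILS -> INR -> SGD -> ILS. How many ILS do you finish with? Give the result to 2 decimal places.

488.47

500 ILS × 25.92 = 12960 INR
12960 INR × 0.01697 = 219.9312 SGD
219.9312 SGD × 2.221 = 488.4671952 ILS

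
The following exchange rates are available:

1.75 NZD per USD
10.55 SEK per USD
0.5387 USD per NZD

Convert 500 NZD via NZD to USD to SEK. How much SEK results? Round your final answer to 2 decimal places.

500 NZD × 0.5387 = 269.35 USD
269.35 USD × 10.55 = 2841.6425 SEK

2841.64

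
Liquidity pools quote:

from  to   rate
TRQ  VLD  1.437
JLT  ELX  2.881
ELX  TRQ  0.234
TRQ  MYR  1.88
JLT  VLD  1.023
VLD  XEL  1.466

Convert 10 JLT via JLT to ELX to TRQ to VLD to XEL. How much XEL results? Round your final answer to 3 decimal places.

14.202

10 JLT × 2.881 = 28.81 ELX
28.81 ELX × 0.234 = 6.74154 TRQ
6.74154 TRQ × 1.437 = 9.68759298 VLD
9.68759298 VLD × 1.466 = 14.20201130868 XEL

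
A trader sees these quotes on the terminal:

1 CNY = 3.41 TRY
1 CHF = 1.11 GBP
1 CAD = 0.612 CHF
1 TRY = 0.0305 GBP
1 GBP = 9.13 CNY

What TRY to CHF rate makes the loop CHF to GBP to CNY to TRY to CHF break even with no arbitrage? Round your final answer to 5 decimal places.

0.02894

Known legs of the cycle: 1.11 × 9.13 × 3.41 = 34.557963
For no arbitrage the full-cycle product must be 1, so the missing rate is 1 / 34.557963 ≈ 0.0289369.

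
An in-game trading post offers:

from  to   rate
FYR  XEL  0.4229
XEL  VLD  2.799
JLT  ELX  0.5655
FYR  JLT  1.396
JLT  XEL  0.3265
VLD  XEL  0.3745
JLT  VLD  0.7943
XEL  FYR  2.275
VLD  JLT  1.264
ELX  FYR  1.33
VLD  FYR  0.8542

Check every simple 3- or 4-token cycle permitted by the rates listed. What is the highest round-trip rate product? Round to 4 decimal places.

1.1551

XEL→VLD→JLT→XEL: 2.799 × 1.264 × 0.3265 = 1.15514
XEL→VLD→FYR→JLT→XEL: 2.799 × 0.8542 × 1.396 × 0.3265 = 1.08976
JLT→ELX→FYR→JLT: 0.5655 × 1.33 × 1.396 = 1.04995
XEL→FYR→JLT→XEL: 2.275 × 1.396 × 0.3265 = 1.03693
XEL→VLD→FYR→XEL: 2.799 × 0.8542 × 0.4229 = 1.01111
JLT→VLD→FYR→JLT: 0.7943 × 0.8542 × 1.396 = 0.94717
XEL→FYR→JLT→VLD→XEL: 2.275 × 1.396 × 0.7943 × 0.3745 = 0.94472
Maximum is XEL→VLD→JLT→XEL at 1.1551; arbitrage exists.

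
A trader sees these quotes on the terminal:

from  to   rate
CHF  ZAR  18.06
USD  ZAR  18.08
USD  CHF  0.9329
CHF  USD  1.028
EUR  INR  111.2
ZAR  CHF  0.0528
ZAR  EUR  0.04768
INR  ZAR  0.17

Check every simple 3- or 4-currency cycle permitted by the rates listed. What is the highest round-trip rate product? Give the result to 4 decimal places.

0.9814

USD→ZAR→CHF→USD: 18.08 × 0.0528 × 1.028 = 0.98135
INR→ZAR→EUR→INR: 0.17 × 0.04768 × 111.2 = 0.90134
Maximum is USD→ZAR→CHF→USD at 0.9814; no arbitrage — every cycle loses value.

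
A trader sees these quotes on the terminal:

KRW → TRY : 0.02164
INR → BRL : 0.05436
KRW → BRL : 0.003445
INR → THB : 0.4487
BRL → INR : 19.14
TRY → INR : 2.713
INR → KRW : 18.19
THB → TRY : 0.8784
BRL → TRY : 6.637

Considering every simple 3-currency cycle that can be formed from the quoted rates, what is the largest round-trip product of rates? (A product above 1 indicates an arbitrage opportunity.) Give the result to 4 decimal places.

INR→KRW→BRL→INR: 18.19 × 0.003445 × 19.14 = 1.19940
INR→THB→TRY→INR: 0.4487 × 0.8784 × 2.713 = 1.06930
INR→KRW→TRY→INR: 18.19 × 0.02164 × 2.713 = 1.06792
INR→BRL→TRY→INR: 0.05436 × 6.637 × 2.713 = 0.97882
Maximum is INR→KRW→BRL→INR at 1.1994; arbitrage exists.

1.1994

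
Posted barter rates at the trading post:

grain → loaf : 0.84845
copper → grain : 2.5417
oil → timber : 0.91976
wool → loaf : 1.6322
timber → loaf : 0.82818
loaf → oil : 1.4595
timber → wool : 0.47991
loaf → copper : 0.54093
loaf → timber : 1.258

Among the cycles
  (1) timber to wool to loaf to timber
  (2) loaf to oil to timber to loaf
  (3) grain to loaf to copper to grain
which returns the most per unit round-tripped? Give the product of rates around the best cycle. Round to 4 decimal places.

(1) 0.47991 × 1.6322 × 1.258 = 0.98540
(2) 1.4595 × 0.91976 × 0.82818 = 1.11174
(3) 0.84845 × 0.54093 × 2.5417 = 1.16652
Highest is cycle (3) at 1.1665 (>1, arbitrage).

1.1665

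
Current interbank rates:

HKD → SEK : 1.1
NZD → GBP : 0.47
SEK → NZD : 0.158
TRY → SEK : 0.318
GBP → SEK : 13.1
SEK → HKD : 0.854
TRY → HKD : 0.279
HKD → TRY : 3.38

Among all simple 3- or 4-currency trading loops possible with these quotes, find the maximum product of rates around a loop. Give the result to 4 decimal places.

GBP→SEK→NZD→GBP: 13.1 × 0.158 × 0.47 = 0.97281
HKD→TRY→SEK→HKD: 3.38 × 0.318 × 0.854 = 0.91791
Maximum is GBP→SEK→NZD→GBP at 0.9728; no arbitrage — every cycle loses value.

0.9728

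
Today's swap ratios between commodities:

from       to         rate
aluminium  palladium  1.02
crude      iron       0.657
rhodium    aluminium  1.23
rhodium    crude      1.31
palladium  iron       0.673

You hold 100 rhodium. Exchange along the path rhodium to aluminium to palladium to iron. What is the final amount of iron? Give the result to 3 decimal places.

100 rhodium × 1.23 = 123 aluminium
123 aluminium × 1.02 = 125.46 palladium
125.46 palladium × 0.673 = 84.43458 iron

84.435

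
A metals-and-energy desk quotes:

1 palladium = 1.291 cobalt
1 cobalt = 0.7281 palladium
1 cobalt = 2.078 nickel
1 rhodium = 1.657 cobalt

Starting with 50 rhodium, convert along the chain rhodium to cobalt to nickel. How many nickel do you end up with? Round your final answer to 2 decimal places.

50 rhodium × 1.657 = 82.85 cobalt
82.85 cobalt × 2.078 = 172.1623 nickel

172.16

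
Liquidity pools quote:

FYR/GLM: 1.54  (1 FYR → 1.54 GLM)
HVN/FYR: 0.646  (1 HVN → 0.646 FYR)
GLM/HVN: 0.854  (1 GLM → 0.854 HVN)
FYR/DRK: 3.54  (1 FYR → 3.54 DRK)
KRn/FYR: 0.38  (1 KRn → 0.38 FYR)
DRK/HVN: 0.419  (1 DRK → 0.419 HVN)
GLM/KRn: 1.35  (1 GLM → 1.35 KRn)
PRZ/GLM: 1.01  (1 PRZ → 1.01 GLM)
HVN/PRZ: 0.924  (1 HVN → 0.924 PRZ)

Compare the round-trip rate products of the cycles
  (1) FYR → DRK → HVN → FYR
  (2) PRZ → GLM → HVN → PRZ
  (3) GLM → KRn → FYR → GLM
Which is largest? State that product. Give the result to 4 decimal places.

(1) 3.54 × 0.419 × 0.646 = 0.95819
(2) 1.01 × 0.854 × 0.924 = 0.79699
(3) 1.35 × 0.38 × 1.54 = 0.79002
Highest is cycle (1) at 0.9582 (≤1, no arbitrage).

0.9582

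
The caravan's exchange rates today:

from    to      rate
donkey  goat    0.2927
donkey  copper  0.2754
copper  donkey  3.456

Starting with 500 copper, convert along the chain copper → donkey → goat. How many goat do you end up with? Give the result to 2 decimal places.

500 copper × 3.456 = 1728 donkey
1728 donkey × 0.2927 = 505.7856 goat

505.79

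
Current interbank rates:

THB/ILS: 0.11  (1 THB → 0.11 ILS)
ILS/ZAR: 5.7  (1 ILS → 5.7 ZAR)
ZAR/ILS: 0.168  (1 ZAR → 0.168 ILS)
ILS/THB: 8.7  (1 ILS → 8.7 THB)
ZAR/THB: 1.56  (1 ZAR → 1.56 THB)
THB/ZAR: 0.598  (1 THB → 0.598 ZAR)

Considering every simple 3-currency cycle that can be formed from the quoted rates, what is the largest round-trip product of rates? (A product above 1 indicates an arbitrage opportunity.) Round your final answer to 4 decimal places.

0.9781

ZAR→THB→ILS→ZAR: 1.56 × 0.11 × 5.7 = 0.97812
ZAR→ILS→THB→ZAR: 0.168 × 8.7 × 0.598 = 0.87404
Maximum is ZAR→THB→ILS→ZAR at 0.9781; no arbitrage — every cycle loses value.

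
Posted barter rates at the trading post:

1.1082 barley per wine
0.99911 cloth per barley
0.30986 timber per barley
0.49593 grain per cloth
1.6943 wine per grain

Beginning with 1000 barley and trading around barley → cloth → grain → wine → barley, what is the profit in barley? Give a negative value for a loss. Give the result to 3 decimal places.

-69.659

1000 barley × 0.99911 = 999.11 cloth
999.11 cloth × 0.49593 = 495.4886223 grain
495.4886223 grain × 1.6943 = 839.50637276289 wine
839.50637276289 wine × 1.1082 = 930.340962295834698 barley
Net change: 930.340962295834698 − 1000 = -69.659037704165302 barley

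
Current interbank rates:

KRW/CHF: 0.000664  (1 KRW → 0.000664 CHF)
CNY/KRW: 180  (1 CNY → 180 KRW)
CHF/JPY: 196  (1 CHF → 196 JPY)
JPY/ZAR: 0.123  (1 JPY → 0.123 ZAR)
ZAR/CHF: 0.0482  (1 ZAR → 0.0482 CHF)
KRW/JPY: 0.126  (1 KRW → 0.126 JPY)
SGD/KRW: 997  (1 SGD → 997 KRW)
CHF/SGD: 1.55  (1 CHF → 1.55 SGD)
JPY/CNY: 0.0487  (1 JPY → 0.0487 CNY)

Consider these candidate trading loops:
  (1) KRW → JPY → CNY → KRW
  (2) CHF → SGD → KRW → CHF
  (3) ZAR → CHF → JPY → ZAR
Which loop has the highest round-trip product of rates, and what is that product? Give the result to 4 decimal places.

1.1620

(1) 0.126 × 0.0487 × 180 = 1.10452
(2) 1.55 × 997 × 0.000664 = 1.02611
(3) 0.0482 × 196 × 0.123 = 1.16201
Highest is cycle (3) at 1.1620 (>1, arbitrage).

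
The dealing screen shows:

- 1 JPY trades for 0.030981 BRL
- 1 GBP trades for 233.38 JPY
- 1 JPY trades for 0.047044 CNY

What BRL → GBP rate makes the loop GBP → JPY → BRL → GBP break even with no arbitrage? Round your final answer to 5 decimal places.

Known legs of the cycle: 233.38 × 0.030981 = 7.23034578
For no arbitrage the full-cycle product must be 1, so the missing rate is 1 / 7.23034578 ≈ 0.1383060.

0.13831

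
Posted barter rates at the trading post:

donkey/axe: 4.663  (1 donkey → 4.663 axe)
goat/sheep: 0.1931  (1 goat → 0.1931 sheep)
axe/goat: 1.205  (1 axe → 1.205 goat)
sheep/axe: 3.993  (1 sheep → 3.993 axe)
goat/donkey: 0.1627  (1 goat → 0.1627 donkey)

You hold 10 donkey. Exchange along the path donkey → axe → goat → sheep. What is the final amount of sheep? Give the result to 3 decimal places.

10.850

10 donkey × 4.663 = 46.63 axe
46.63 axe × 1.205 = 56.18915 goat
56.18915 goat × 0.1931 = 10.850124865 sheep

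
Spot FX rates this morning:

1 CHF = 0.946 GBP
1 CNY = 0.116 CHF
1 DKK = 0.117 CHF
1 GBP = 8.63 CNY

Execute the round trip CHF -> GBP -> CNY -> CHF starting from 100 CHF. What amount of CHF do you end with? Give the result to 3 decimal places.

100 CHF × 0.946 = 94.6 GBP
94.6 GBP × 8.63 = 816.398 CNY
816.398 CNY × 0.116 = 94.702168 CHF

94.702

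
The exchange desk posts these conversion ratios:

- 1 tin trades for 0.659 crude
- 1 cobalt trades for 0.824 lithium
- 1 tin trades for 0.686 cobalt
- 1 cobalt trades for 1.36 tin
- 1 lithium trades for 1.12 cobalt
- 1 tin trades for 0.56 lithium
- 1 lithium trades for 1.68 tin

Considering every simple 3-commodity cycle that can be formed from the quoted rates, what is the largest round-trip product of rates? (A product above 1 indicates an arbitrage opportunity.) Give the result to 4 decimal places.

tin→cobalt→lithium→tin: 0.686 × 0.824 × 1.68 = 0.94964
tin→lithium→cobalt→tin: 0.56 × 1.12 × 1.36 = 0.85299
Maximum is tin→cobalt→lithium→tin at 0.9496; no arbitrage — every cycle loses value.

0.9496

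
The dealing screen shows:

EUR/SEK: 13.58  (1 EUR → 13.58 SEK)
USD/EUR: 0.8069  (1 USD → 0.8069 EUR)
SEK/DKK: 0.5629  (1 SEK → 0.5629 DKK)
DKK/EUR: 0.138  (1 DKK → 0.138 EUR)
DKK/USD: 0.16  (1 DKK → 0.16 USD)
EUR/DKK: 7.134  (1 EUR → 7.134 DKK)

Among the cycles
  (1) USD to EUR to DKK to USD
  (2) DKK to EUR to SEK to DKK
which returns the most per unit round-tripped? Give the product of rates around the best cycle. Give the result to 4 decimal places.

(1) 0.8069 × 7.134 × 0.16 = 0.92103
(2) 0.138 × 13.58 × 0.5629 = 1.05490
Highest is cycle (2) at 1.0549 (>1, arbitrage).

1.0549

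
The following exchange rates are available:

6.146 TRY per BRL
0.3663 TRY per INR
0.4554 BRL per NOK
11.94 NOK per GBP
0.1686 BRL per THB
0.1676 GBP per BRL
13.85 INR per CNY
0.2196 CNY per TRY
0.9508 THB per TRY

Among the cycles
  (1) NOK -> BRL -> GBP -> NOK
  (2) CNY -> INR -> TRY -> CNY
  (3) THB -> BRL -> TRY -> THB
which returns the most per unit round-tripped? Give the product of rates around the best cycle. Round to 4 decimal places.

(1) 0.4554 × 0.1676 × 11.94 = 0.91132
(2) 13.85 × 0.3663 × 0.2196 = 1.11409
(3) 0.1686 × 6.146 × 0.9508 = 0.98523
Highest is cycle (2) at 1.1141 (>1, arbitrage).

1.1141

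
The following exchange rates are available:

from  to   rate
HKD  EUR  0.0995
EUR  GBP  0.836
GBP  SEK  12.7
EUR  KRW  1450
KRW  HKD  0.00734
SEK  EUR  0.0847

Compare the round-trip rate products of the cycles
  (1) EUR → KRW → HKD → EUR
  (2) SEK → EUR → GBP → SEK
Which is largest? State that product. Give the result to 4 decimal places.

1.0590

(1) 1450 × 0.00734 × 0.0995 = 1.05898
(2) 0.0847 × 0.836 × 12.7 = 0.89928
Highest is cycle (1) at 1.0590 (>1, arbitrage).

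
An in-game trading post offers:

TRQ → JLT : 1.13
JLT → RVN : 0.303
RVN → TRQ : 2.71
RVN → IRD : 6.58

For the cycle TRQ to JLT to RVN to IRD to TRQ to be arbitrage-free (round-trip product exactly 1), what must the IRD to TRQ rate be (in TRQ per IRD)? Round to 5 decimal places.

0.44387

Known legs of the cycle: 1.13 × 0.303 × 6.58 = 2.2529262
For no arbitrage the full-cycle product must be 1, so the missing rate is 1 / 2.2529262 ≈ 0.4438672.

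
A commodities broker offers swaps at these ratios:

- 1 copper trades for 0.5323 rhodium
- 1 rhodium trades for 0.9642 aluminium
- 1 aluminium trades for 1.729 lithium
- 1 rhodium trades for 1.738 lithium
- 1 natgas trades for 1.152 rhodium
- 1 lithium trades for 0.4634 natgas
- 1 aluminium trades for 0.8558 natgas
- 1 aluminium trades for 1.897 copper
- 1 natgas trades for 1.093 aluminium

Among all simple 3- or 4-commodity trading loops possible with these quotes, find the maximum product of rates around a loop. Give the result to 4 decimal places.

copper→rhodium→aluminium→copper: 0.5323 × 0.9642 × 1.897 = 0.97362
natgas→rhodium→aluminium→natgas: 1.152 × 0.9642 × 0.8558 = 0.95059
natgas→rhodium→lithium→natgas: 1.152 × 1.738 × 0.4634 = 0.92781
natgas→rhodium→aluminium→lithium→natgas: 1.152 × 0.9642 × 1.729 × 0.4634 = 0.88996
natgas→aluminium→lithium→natgas: 1.093 × 1.729 × 0.4634 = 0.87573
Maximum is copper→rhodium→aluminium→copper at 0.9736; no arbitrage — every cycle loses value.

0.9736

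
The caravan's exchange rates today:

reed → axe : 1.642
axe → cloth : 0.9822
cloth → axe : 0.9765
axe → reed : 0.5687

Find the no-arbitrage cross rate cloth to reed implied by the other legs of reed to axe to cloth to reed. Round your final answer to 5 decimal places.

0.62005

Known legs of the cycle: 1.642 × 0.9822 = 1.6127724
For no arbitrage the full-cycle product must be 1, so the missing rate is 1 / 1.6127724 ≈ 0.6200503.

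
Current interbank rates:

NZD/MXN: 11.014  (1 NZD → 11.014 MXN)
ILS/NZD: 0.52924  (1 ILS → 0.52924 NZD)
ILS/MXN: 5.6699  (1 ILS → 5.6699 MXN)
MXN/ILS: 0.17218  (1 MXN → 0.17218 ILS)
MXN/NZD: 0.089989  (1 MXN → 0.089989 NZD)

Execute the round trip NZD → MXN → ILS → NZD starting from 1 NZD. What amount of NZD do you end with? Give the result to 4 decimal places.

1.0036

1 NZD × 11.014 = 11.014 MXN
11.014 MXN × 0.17218 = 1.89639052 ILS
1.89639052 ILS × 0.52924 = 1.0036457188048 NZD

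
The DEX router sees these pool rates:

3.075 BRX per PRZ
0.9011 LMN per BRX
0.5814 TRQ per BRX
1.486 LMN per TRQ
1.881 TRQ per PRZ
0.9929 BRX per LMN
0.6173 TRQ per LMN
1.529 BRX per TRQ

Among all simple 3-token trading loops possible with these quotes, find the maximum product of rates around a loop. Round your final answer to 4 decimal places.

0.8578

LMN→BRX→TRQ→LMN: 0.9929 × 0.5814 × 1.486 = 0.85783
LMN→TRQ→BRX→LMN: 0.6173 × 1.529 × 0.9011 = 0.85050
Maximum is LMN→BRX→TRQ→LMN at 0.8578; no arbitrage — every cycle loses value.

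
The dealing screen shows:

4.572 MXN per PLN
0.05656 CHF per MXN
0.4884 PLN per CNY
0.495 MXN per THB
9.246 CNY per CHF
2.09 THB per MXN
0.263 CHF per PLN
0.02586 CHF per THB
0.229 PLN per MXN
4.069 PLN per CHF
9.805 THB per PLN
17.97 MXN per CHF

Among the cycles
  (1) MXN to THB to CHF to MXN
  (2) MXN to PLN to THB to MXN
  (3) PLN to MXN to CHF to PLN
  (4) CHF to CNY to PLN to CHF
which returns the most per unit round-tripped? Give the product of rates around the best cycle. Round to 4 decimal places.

1.1876

(1) 2.09 × 0.02586 × 17.97 = 0.97123
(2) 0.229 × 9.805 × 0.495 = 1.11145
(3) 4.572 × 0.05656 × 4.069 = 1.05221
(4) 9.246 × 0.4884 × 0.263 = 1.18764
Highest is cycle (4) at 1.1876 (>1, arbitrage).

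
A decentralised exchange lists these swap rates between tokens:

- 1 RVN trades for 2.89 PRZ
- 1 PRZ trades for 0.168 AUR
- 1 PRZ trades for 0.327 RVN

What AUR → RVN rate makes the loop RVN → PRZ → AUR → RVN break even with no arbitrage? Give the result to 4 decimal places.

2.0596

Known legs of the cycle: 2.89 × 0.168 = 0.48552
For no arbitrage the full-cycle product must be 1, so the missing rate is 1 / 0.48552 ≈ 2.059647.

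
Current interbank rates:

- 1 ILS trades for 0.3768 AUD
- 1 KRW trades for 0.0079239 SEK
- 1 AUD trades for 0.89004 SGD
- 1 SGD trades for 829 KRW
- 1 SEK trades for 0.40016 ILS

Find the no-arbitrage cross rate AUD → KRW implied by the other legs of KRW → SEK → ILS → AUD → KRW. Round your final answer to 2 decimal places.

Known legs of the cycle: 0.0079239 × 0.40016 × 0.3768 = 0.0011947679240832
For no arbitrage the full-cycle product must be 1, so the missing rate is 1 / 0.0011947679240832 ≈ 836.9826.

836.98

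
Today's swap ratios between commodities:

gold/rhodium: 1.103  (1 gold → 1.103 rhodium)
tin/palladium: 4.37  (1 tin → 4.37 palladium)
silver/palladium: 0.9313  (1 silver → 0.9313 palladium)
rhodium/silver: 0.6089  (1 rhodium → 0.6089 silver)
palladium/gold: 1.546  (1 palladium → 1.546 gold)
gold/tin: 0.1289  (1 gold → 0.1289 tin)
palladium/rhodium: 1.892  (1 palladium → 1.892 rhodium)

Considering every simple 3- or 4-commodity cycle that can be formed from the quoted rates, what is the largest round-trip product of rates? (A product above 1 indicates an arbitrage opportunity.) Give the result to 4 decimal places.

1.0729

palladium→rhodium→silver→palladium: 1.892 × 0.6089 × 0.9313 = 1.07289
palladium→gold→rhodium→silver→palladium: 1.546 × 1.103 × 0.6089 × 0.9313 = 0.96699
palladium→gold→tin→palladium: 1.546 × 0.1289 × 4.37 = 0.87085
Maximum is palladium→rhodium→silver→palladium at 1.0729; arbitrage exists.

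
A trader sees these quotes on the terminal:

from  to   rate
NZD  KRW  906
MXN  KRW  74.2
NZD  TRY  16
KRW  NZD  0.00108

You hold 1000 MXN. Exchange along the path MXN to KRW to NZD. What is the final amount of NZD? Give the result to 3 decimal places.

80.136

1000 MXN × 74.2 = 74200 KRW
74200 KRW × 0.00108 = 80.136 NZD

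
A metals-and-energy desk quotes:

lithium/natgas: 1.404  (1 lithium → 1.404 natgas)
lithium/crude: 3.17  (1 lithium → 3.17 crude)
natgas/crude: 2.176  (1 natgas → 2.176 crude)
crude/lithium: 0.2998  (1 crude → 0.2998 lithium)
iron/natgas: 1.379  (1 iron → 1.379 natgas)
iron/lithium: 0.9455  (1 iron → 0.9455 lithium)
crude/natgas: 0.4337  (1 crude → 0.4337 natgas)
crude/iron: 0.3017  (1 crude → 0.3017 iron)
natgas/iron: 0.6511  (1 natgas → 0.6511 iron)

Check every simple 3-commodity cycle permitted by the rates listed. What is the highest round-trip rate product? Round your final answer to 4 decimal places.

0.9159

crude→lithium→natgas→crude: 0.2998 × 1.404 × 2.176 = 0.91592
crude→iron→natgas→crude: 0.3017 × 1.379 × 2.176 = 0.90531
crude→iron→lithium→crude: 0.3017 × 0.9455 × 3.17 = 0.90427
natgas→iron→lithium→natgas: 0.6511 × 0.9455 × 1.404 = 0.86432
Maximum is crude→lithium→natgas→crude at 0.9159; no arbitrage — every cycle loses value.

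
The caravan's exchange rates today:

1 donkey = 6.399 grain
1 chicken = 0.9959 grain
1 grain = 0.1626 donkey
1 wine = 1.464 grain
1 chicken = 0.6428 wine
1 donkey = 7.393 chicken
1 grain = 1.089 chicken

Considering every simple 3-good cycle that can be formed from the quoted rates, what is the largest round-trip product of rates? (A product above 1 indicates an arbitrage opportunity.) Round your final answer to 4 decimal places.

grain→donkey→chicken→grain: 0.1626 × 7.393 × 0.9959 = 1.19717
wine→grain→chicken→wine: 1.464 × 1.089 × 0.6428 = 1.02481
Maximum is grain→donkey→chicken→grain at 1.1972; arbitrage exists.

1.1972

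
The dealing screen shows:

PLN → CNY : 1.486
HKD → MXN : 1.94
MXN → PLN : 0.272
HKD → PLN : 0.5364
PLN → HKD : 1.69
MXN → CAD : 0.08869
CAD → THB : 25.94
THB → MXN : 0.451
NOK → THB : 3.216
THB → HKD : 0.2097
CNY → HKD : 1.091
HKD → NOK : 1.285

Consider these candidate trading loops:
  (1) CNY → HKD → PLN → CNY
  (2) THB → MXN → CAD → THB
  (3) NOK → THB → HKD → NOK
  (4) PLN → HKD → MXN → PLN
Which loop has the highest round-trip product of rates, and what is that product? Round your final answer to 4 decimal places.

(1) 1.091 × 0.5364 × 1.486 = 0.86963
(2) 0.451 × 0.08869 × 25.94 = 1.03758
(3) 3.216 × 0.2097 × 1.285 = 0.86660
(4) 1.69 × 1.94 × 0.272 = 0.89178
Highest is cycle (2) at 1.0376 (>1, arbitrage).

1.0376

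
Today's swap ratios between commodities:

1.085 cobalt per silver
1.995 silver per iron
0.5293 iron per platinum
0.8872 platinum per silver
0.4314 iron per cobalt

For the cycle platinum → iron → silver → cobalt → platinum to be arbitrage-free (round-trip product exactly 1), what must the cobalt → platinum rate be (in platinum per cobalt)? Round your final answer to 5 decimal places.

Known legs of the cycle: 0.5293 × 1.995 × 1.085 = 1.1457095475
For no arbitrage the full-cycle product must be 1, so the missing rate is 1 / 1.1457095475 ≈ 0.8728216.

0.87282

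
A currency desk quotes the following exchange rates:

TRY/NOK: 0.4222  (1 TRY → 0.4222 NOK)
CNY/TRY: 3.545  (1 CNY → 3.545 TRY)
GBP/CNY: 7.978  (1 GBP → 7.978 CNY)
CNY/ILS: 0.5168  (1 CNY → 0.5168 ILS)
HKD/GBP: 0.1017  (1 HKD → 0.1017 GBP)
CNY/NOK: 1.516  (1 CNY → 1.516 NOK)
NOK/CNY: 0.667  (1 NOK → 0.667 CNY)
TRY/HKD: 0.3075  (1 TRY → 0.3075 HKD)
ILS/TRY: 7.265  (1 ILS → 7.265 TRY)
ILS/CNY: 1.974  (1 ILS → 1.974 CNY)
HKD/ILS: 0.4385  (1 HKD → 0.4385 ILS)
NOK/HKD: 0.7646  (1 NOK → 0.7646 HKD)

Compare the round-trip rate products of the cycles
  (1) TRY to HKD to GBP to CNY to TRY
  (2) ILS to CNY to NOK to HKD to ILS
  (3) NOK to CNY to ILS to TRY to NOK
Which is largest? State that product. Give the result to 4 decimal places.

(1) 0.3075 × 0.1017 × 7.978 × 3.545 = 0.88446
(2) 1.974 × 1.516 × 0.7646 × 0.4385 = 1.00334
(3) 0.667 × 0.5168 × 7.265 × 0.4222 = 1.05731
Highest is cycle (3) at 1.0573 (>1, arbitrage).

1.0573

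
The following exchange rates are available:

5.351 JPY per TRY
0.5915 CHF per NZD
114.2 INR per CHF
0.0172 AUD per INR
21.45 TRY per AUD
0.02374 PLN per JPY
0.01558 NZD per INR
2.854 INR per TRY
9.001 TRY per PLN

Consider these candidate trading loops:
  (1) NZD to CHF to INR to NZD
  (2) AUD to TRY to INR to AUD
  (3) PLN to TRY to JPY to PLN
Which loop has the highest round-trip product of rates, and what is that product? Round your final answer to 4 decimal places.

1.1434

(1) 0.5915 × 114.2 × 0.01558 = 1.05242
(2) 21.45 × 2.854 × 0.0172 = 1.05295
(3) 9.001 × 5.351 × 0.02374 = 1.14342
Highest is cycle (3) at 1.1434 (>1, arbitrage).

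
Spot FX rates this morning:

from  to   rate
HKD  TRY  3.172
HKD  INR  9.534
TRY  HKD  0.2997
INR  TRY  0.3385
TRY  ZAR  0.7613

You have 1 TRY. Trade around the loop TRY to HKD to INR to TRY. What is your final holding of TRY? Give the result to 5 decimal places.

0.96721

1 TRY × 0.2997 = 0.2997 HKD
0.2997 HKD × 9.534 = 2.8573398 INR
2.8573398 INR × 0.3385 = 0.9672095223 TRY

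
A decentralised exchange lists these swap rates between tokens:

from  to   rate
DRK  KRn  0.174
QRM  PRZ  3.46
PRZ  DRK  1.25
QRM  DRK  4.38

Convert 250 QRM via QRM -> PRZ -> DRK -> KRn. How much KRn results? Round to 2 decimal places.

188.14

250 QRM × 3.46 = 865 PRZ
865 PRZ × 1.25 = 1081.25 DRK
1081.25 DRK × 0.174 = 188.1375 KRn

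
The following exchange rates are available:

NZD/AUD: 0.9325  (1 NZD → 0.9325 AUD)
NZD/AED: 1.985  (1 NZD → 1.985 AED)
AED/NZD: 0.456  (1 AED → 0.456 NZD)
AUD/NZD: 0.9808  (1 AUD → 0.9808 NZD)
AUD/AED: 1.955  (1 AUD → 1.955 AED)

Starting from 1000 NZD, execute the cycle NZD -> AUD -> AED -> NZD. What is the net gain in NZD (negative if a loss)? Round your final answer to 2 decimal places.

-168.69

1000 NZD × 0.9325 = 932.5 AUD
932.5 AUD × 1.955 = 1823.0375 AED
1823.0375 AED × 0.456 = 831.3051 NZD
Net change: 831.3051 − 1000 = -168.6949 NZD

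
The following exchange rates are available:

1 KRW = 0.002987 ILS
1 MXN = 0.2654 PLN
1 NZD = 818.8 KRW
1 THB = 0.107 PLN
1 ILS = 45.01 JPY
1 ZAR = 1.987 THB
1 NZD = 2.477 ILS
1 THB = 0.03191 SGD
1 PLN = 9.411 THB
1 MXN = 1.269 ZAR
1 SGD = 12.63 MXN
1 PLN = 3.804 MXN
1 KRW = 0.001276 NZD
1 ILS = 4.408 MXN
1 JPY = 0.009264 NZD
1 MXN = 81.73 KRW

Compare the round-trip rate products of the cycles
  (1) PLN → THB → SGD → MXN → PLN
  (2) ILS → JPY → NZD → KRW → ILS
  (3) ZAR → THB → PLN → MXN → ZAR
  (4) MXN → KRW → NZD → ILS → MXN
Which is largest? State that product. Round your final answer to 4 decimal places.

1.1387

(1) 9.411 × 0.03191 × 12.63 × 0.2654 = 1.00662
(2) 45.01 × 0.009264 × 818.8 × 0.002987 = 1.01981
(3) 1.987 × 0.107 × 3.804 × 1.269 = 1.02632
(4) 81.73 × 0.001276 × 2.477 × 4.408 = 1.13867
Highest is cycle (4) at 1.1387 (>1, arbitrage).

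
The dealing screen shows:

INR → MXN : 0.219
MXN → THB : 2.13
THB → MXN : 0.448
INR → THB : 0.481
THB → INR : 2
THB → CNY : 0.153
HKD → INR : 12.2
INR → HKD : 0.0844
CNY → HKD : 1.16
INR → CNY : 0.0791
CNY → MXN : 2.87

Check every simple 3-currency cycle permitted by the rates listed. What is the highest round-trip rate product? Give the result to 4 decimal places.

CNY→HKD→INR→CNY: 1.16 × 12.2 × 0.0791 = 1.11942
MXN→THB→CNY→MXN: 2.13 × 0.153 × 2.87 = 0.93530
MXN→THB→INR→MXN: 2.13 × 2 × 0.219 = 0.93294
Maximum is CNY→HKD→INR→CNY at 1.1194; arbitrage exists.

1.1194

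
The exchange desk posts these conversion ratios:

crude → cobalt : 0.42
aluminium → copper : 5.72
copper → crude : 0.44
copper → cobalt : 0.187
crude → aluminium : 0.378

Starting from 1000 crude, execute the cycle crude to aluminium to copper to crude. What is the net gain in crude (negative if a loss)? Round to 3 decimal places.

1000 crude × 0.378 = 378 aluminium
378 aluminium × 5.72 = 2162.16 copper
2162.16 copper × 0.44 = 951.3504 crude
Net change: 951.3504 − 1000 = -48.6496 crude

-48.650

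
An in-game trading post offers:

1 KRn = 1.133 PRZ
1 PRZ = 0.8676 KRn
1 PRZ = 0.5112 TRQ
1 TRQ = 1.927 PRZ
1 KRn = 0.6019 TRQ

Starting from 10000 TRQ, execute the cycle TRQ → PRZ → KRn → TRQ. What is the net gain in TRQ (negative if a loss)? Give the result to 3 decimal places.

10000 TRQ × 1.927 = 19270 PRZ
19270 PRZ × 0.8676 = 16718.652 KRn
16718.652 KRn × 0.6019 = 10062.9566388 TRQ
Net change: 10062.9566388 − 10000 = 62.9566388 TRQ

62.957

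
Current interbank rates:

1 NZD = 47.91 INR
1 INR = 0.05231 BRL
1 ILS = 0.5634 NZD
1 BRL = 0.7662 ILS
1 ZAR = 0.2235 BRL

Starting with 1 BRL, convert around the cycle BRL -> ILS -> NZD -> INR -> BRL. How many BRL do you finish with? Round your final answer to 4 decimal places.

1.0819

1 BRL × 0.7662 = 0.7662 ILS
0.7662 ILS × 0.5634 = 0.43167708 NZD
0.43167708 NZD × 47.91 = 20.6816489028 INR
20.6816489028 INR × 0.05231 = 1.081857054105468 BRL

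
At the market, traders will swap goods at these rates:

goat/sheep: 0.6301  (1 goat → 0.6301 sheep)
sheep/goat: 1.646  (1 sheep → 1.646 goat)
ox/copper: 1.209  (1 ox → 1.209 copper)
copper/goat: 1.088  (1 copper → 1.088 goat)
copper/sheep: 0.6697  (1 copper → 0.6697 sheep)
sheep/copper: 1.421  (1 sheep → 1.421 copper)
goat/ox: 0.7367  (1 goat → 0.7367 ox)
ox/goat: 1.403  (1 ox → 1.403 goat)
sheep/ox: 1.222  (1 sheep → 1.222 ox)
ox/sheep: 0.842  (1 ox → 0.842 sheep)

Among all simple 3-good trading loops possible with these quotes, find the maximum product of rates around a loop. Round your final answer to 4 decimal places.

1.0803

sheep→ox→goat→sheep: 1.222 × 1.403 × 0.6301 = 1.08029
sheep→goat→ox→sheep: 1.646 × 0.7367 × 0.842 = 1.02102
sheep→ox→copper→sheep: 1.222 × 1.209 × 0.6697 = 0.98941
sheep→copper→goat→sheep: 1.421 × 1.088 × 0.6301 = 0.97416
goat→ox→copper→goat: 0.7367 × 1.209 × 1.088 = 0.96905
Maximum is sheep→ox→goat→sheep at 1.0803; arbitrage exists.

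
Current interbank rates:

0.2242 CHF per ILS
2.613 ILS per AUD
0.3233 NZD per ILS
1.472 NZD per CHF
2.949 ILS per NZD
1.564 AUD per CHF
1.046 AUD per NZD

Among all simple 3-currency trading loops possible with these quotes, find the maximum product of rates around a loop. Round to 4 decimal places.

0.9732

NZD→ILS→CHF→NZD: 2.949 × 0.2242 × 1.472 = 0.97324
AUD→ILS→CHF→AUD: 2.613 × 0.2242 × 1.564 = 0.91625
AUD→ILS→NZD→AUD: 2.613 × 0.3233 × 1.046 = 0.88364
Maximum is NZD→ILS→CHF→NZD at 0.9732; no arbitrage — every cycle loses value.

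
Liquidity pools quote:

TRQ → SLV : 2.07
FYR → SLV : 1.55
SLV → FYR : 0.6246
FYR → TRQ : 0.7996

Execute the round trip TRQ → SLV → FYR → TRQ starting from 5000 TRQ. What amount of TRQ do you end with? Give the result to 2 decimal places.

5000 TRQ × 2.07 = 10350 SLV
10350 SLV × 0.6246 = 6464.61 FYR
6464.61 FYR × 0.7996 = 5169.102156 TRQ

5169.10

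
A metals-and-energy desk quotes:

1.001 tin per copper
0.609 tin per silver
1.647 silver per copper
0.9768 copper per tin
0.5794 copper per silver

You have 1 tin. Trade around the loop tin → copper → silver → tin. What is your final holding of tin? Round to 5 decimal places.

0.97975

1 tin × 0.9768 = 0.9768 copper
0.9768 copper × 1.647 = 1.6087896 silver
1.6087896 silver × 0.609 = 0.9797528664 tin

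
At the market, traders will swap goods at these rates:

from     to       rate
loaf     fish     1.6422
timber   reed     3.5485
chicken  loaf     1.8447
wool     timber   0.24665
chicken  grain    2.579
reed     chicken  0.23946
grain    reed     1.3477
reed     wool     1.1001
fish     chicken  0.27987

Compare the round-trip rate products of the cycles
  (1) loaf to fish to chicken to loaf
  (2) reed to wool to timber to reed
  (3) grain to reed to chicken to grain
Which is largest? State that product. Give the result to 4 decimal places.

0.9628

(1) 1.6422 × 0.27987 × 1.8447 = 0.84783
(2) 1.1001 × 0.24665 × 3.5485 = 0.96285
(3) 1.3477 × 0.23946 × 2.579 = 0.83230
Highest is cycle (2) at 0.9628 (≤1, no arbitrage).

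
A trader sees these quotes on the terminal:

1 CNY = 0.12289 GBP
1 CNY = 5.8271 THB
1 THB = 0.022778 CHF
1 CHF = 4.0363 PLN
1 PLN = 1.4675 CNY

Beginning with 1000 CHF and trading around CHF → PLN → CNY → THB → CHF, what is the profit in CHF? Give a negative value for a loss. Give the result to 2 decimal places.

1000 CHF × 4.0363 = 4036.3 PLN
4036.3 PLN × 1.4675 = 5923.27025 CNY
5923.27025 CNY × 5.8271 = 34515.488073775 THB
34515.488073775 THB × 0.022778 = 786.19378734444695 CHF
Net change: 786.19378734444695 − 1000 = -213.80621265555305 CHF

-213.81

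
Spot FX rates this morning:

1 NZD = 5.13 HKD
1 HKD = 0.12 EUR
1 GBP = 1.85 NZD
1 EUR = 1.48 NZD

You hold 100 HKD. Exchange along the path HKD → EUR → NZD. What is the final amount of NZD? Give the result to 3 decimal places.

100 HKD × 0.12 = 12 EUR
12 EUR × 1.48 = 17.76 NZD

17.760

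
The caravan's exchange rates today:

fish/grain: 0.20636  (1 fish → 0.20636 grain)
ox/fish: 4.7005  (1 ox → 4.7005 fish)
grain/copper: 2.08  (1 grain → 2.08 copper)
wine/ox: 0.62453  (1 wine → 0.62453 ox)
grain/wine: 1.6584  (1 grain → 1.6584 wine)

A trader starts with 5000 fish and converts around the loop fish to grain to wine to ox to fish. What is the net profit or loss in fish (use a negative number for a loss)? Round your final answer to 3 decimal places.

5000 fish × 0.20636 = 1031.8 grain
1031.8 grain × 1.6584 = 1711.13712 wine
1711.13712 wine × 0.62453 = 1068.6564655536 ox
1068.6564655536 ox × 4.7005 = 5023.2197163346968 fish
Net change: 5023.2197163346968 − 5000 = 23.2197163346968 fish

23.220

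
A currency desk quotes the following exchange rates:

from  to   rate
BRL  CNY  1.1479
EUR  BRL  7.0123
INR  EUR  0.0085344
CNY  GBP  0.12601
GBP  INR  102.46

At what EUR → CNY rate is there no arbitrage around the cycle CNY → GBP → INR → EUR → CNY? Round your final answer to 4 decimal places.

Known legs of the cycle: 0.12601 × 102.46 × 0.0085344 = 0.11018750697024
For no arbitrage the full-cycle product must be 1, so the missing rate is 1 / 0.11018750697024 ≈ 9.075439.

9.0754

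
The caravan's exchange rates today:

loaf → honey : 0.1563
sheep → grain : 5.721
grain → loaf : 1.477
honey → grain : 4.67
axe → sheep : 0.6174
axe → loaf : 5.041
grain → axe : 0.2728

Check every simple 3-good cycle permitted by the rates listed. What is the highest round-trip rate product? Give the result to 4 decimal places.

1.0781

honey→grain→loaf→honey: 4.67 × 1.477 × 0.1563 = 1.07809
grain→axe→sheep→grain: 0.2728 × 0.6174 × 5.721 = 0.96357
Maximum is honey→grain→loaf→honey at 1.0781; arbitrage exists.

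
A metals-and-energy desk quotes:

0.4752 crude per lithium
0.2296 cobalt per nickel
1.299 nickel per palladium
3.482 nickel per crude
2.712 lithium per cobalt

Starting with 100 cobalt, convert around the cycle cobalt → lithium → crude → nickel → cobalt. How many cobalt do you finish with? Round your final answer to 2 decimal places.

103.03

100 cobalt × 2.712 = 271.2 lithium
271.2 lithium × 0.4752 = 128.87424 crude
128.87424 crude × 3.482 = 448.74010368 nickel
448.74010368 nickel × 0.2296 = 103.030727804928 cobalt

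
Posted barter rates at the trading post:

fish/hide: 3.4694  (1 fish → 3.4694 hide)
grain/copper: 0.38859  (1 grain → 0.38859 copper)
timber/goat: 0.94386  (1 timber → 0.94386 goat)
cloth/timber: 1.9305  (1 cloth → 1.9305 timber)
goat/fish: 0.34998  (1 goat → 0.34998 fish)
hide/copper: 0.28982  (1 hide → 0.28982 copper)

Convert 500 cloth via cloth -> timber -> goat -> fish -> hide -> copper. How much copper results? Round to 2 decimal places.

500 cloth × 1.9305 = 965.25 timber
965.25 timber × 0.94386 = 911.060865 goat
911.060865 goat × 0.34998 = 318.8530815327 fish
318.8530815327 fish × 3.4694 = 1106.22888106954938 hide
1106.22888106954938 hide × 0.28982 = 320.6072543115768013116 copper

320.61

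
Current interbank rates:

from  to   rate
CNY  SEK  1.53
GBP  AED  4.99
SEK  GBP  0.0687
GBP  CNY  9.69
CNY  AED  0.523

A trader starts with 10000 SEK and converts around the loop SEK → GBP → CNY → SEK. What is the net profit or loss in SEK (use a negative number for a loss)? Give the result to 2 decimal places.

10000 SEK × 0.0687 = 687 GBP
687 GBP × 9.69 = 6657.03 CNY
6657.03 CNY × 1.53 = 10185.2559 SEK
Net change: 10185.2559 − 10000 = 185.2559 SEK

185.26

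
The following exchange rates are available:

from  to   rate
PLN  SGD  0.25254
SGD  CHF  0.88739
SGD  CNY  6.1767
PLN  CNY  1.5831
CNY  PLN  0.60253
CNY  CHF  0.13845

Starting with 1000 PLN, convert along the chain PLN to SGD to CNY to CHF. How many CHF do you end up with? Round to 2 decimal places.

1000 PLN × 0.25254 = 252.54 SGD
252.54 SGD × 6.1767 = 1559.863818 CNY
1559.863818 CNY × 0.13845 = 215.9631456021 CHF

215.96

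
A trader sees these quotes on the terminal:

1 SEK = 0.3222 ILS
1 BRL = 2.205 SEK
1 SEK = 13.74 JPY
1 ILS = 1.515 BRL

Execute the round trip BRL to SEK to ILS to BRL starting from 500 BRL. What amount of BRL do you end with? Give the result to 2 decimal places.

538.17

500 BRL × 2.205 = 1102.5 SEK
1102.5 SEK × 0.3222 = 355.2255 ILS
355.2255 ILS × 1.515 = 538.1666325 BRL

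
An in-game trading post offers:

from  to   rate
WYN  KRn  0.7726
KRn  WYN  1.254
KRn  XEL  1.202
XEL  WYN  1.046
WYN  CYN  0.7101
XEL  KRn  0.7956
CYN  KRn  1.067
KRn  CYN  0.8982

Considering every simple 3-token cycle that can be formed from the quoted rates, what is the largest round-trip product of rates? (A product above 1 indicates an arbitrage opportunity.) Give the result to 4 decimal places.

0.9714

WYN→KRn→XEL→WYN: 0.7726 × 1.202 × 1.046 = 0.97138
WYN→CYN→KRn→WYN: 0.7101 × 1.067 × 1.254 = 0.95013
Maximum is WYN→KRn→XEL→WYN at 0.9714; no arbitrage — every cycle loses value.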